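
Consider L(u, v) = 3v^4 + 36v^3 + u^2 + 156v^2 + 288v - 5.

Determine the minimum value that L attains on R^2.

-197

L(u,v) separates as P(u) + Q(v) − 5, so its minimum is min P + min Q − 5.
P'(u) = 2u vanishes at u ∈ {0}; Q'(v) = 12(v + 2)(v + 3)(v + 4) vanishes at v ∈ {-4, -3, -2}.
Local minima of P (where P''>0): P(0)=0. Local minima of Q: Q(-4)=-192, Q(-2)=-192.
So the global minimum of L is P(0) + Q(-4) − 5 = 0 − 192 − 5 = -197, attained at (0, -4).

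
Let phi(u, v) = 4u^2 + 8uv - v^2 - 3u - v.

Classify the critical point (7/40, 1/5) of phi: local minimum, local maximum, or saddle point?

saddle point

The Hessian of phi is constant: H = [[8, 8], [8, -2]].
det(H) = 8·(-2) − 8² = -80.
Since det(H) < 0, H is indefinite and the critical point is a saddle point.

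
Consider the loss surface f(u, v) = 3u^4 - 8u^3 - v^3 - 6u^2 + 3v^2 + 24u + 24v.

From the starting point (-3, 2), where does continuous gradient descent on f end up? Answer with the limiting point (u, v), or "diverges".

(-1, -2)

f is separable, so gradient descent decouples: u follows -∂f/∂u, v follows -∂f/∂v.
∂f/∂u = 12(u - 2)(u - 1)(u + 1); at u=-3 this is -480, so u increases.
∂f/∂v = -3(v - 4)(v + 2); at v=2 this is 24, so v decreases.
u converges to its nearest critical value -1 (a local min of the u-part); v converges to -2. The iterate converges to (-1, -2).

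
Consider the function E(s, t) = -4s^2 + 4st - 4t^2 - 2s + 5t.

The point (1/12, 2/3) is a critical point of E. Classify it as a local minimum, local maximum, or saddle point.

local maximum

The Hessian of E is constant: H = [[-8, 4], [4, -8]].
det(H) = (-8)·(-8) − 4² = 48.
det(H) > 0 and tr(H) = -16 < 0, so H is negative definite and the point is a local maximum.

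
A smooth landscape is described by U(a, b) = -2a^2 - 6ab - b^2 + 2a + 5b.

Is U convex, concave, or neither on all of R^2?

neither

U is quadratic, so its Hessian is the constant matrix H = [[-4, -6], [-6, -2]].
det(H) = -28, tr(H) = -6.
det(H) < 0, so H is indefinite: neither convex nor concave.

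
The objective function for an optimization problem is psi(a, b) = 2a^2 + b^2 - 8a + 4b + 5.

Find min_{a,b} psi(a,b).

-7

psi(a,b) separates as P(a) + Q(b) + 5, so its minimum is min P + min Q + 5.
P'(a) = 4a - 8 vanishes at a ∈ {2}; Q'(b) = 2b + 4 vanishes at b ∈ {-2}.
Local minima of P (where P''>0): P(2)=-8. Local minima of Q: Q(-2)=-4.
So the global minimum of psi is P(2) + Q(-2) + 5 = -8 − 4 + 5 = -7, attained at (2, -2).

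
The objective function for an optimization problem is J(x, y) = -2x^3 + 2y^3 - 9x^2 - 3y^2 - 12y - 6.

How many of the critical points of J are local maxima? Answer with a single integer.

1

J separates as a function of x plus a function of y, so ∇J=0 decouples.
∂J/∂x = -6x(x + 3) = 0 at x ∈ {-3, 0}; ∂J/∂y = 6(y - 2)(y + 1) = 0 at y ∈ {-1, 2}.
The Hessian is diagonal: diag(J_xx, J_yy). Second derivatives: J_xx(-3)=18, J_xx(0)=-18; J_yy(-1)=-18, J_yy(2)=18.
Local maxima occur where both diagonal entries negative: (0, -1). Count: 1.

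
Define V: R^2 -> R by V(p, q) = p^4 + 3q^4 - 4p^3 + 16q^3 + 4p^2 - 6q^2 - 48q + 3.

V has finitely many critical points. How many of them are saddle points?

4

V separates as a function of p plus a function of q, so ∇V=0 decouples.
∂V/∂p = 4p(p - 2)(p - 1) = 0 at p ∈ {0, 1, 2}; ∂V/∂q = 12(q - 1)(q + 1)(q + 4) = 0 at q ∈ {-4, -1, 1}.
The Hessian is diagonal: diag(V_pp, V_qq). Second derivatives: V_pp(0)=8, V_pp(1)=-4, V_pp(2)=8; V_qq(-4)=180, V_qq(-1)=-72, V_qq(1)=120.
Saddle points occur where the two diagonal entries have opposite signs: (0, -1), (1, -4), (1, 1), (2, -1). Count: 4.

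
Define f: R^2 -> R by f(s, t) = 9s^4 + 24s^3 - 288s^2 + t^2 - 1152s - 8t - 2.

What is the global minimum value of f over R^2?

f(s,t) separates as P(s) + Q(t) − 2, so its minimum is min P + min Q − 2.
P'(s) = 36(s - 4)(s + 2)(s + 4) vanishes at s ∈ {-4, -2, 4}; Q'(t) = 2(t - 4) vanishes at t ∈ {4}.
Local minima of P (where P''>0): P(-4)=768, P(4)=-5376. Local minima of Q: Q(4)=-16.
So the global minimum of f is P(4) + Q(4) − 2 = -5376 − 16 − 2 = -5394, attained at (4, 4).

-5394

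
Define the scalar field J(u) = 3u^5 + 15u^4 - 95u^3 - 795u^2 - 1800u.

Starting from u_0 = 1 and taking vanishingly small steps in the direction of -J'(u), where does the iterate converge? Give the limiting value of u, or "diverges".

5

J'(u) = 15(u - 5)(u + 2)(u + 3)(u + 4), so J'(1) = -3600.
Gradient descent moves in the -J' direction, i.e. u is increasing.
The nearest critical point in that direction is u = 5, where J'' = 7560 > 0 (a local minimum). The iterate converges there.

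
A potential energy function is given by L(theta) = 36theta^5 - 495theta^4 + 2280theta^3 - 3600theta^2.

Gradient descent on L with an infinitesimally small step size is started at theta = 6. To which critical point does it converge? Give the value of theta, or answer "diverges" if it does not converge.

L'(theta) = 180theta(theta - 5)(theta - 4)(theta - 2), so L'(6) = 8640.
Gradient descent moves in the -L' direction, i.e. theta is decreasing.
The nearest critical point in that direction is theta = 5, where L'' = 2700 > 0 (a local minimum). The iterate converges there.

5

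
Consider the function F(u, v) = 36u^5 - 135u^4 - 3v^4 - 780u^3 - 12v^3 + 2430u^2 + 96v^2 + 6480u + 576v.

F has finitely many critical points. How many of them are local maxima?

F separates as a function of u plus a function of v, so ∇F=0 decouples.
∂F/∂u = 180(u - 4)(u - 3)(u + 1)(u + 3) = 0 at u ∈ {-3, -1, 3, 4}; ∂F/∂v = -12(v - 4)(v + 3)(v + 4) = 0 at v ∈ {-4, -3, 4}.
The Hessian is diagonal: diag(F_uu, F_vv). Second derivatives: F_uu(-3)=-15120, F_uu(-1)=7200, F_uu(3)=-4320, F_uu(4)=6300; F_vv(-4)=-96, F_vv(-3)=84, F_vv(4)=-672.
Local maxima occur where both diagonal entries negative: (-3, -4), (-3, 4), (3, -4), (3, 4). Count: 4.

4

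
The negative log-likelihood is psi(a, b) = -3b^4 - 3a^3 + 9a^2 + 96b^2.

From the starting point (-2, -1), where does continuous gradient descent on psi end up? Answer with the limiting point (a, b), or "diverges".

(0, 0)

psi is separable, so gradient descent decouples: a follows -∂psi/∂a, b follows -∂psi/∂b.
∂psi/∂a = -9a(a - 2); at a=-2 this is -72, so a increases.
∂psi/∂b = -12b(b - 4)(b + 4); at b=-1 this is -180, so b increases.
a converges to its nearest critical value 0 (a local min of the a-part); b converges to 0. The iterate converges to (0, 0).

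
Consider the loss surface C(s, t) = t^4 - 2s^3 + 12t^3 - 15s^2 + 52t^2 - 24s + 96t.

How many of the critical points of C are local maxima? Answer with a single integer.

C separates as a function of s plus a function of t, so ∇C=0 decouples.
∂C/∂s = -6(s + 1)(s + 4) = 0 at s ∈ {-4, -1}; ∂C/∂t = 4(t + 2)(t + 3)(t + 4) = 0 at t ∈ {-4, -3, -2}.
The Hessian is diagonal: diag(C_ss, C_tt). Second derivatives: C_ss(-4)=18, C_ss(-1)=-18; C_tt(-4)=8, C_tt(-3)=-4, C_tt(-2)=8.
Local maxima occur where both diagonal entries negative: (-1, -3). Count: 1.

1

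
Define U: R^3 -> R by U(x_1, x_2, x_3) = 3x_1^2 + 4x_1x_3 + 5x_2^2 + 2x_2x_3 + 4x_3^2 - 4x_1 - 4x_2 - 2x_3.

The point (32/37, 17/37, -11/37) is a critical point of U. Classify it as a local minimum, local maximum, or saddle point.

The Hessian is constant: H = [[6, 0, 4], [0, 10, 2], [4, 2, 8]].
Leading principal minors: Δ₁ = 6, Δ₂ = 60, Δ₃ = 296.
All leading minors are positive, so H is positive definite: a local minimum.

local minimum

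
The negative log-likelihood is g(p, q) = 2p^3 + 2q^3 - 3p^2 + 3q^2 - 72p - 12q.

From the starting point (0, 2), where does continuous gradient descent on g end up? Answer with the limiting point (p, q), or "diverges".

(4, 1)

g is separable, so gradient descent decouples: p follows -∂g/∂p, q follows -∂g/∂q.
∂g/∂p = 6(p - 4)(p + 3); at p=0 this is -72, so p increases.
∂g/∂q = 6(q - 1)(q + 2); at q=2 this is 24, so q decreases.
p converges to its nearest critical value 4 (a local min of the p-part); q converges to 1. The iterate converges to (4, 1).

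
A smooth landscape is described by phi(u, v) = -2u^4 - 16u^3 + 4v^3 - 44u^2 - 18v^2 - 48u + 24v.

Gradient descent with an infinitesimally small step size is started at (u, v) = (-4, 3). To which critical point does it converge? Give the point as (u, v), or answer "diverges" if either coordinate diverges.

phi is separable, so gradient descent decouples: u follows -∂phi/∂u, v follows -∂phi/∂v.
∂phi/∂u = -8(u + 1)(u + 2)(u + 3); at u=-4 this is 48, so u decreases.
∂phi/∂v = 12(v - 2)(v - 1); at v=3 this is 24, so v decreases.
The u-coordinate has no critical point in that direction and runs off to infinity.

diverges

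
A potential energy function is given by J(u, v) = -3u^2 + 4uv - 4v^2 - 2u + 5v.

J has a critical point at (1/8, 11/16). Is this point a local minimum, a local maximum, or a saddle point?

The Hessian of J is constant: H = [[-6, 4], [4, -8]].
det(H) = (-6)·(-8) − 4² = 32.
det(H) > 0 and tr(H) = -14 < 0, so H is negative definite and the point is a local maximum.

local maximum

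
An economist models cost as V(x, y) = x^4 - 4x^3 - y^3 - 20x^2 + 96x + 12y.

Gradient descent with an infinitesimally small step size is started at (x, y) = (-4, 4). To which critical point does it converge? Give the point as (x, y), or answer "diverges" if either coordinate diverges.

diverges

V is separable, so gradient descent decouples: x follows -∂V/∂x, y follows -∂V/∂y.
∂V/∂x = 4(x - 4)(x - 2)(x + 3); at x=-4 this is -192, so x increases.
∂V/∂y = -3(y - 2)(y + 2); at y=4 this is -36, so y increases.
The y-coordinate has no critical point in that direction and runs off to infinity.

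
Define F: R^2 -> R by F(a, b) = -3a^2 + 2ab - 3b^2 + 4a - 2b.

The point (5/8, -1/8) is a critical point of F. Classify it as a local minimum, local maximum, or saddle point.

local maximum

The Hessian of F is constant: H = [[-6, 2], [2, -6]].
det(H) = (-6)·(-6) − 2² = 32.
det(H) > 0 and tr(H) = -12 < 0, so H is negative definite and the point is a local maximum.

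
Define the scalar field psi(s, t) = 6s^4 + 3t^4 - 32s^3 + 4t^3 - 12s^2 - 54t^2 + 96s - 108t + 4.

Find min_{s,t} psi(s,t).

-775

psi(s,t) separates as P(s) + Q(t) + 4, so its minimum is min P + min Q + 4.
P'(s) = 24(s - 4)(s - 1)(s + 1) vanishes at s ∈ {-1, 1, 4}; Q'(t) = 12(t - 3)(t + 1)(t + 3) vanishes at t ∈ {-3, -1, 3}.
Local minima of P (where P''>0): P(-1)=-70, P(4)=-320. Local minima of Q: Q(-3)=-27, Q(3)=-459.
So the global minimum of psi is P(4) + Q(3) + 4 = -320 − 459 + 4 = -775, attained at (4, 3).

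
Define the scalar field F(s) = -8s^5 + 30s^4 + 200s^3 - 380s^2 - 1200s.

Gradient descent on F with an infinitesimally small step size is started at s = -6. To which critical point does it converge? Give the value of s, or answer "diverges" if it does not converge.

-3

F'(s) = -40(s - 5)(s - 2)(s + 1)(s + 3), so F'(-6) = -52800.
Gradient descent moves in the -F' direction, i.e. s is increasing.
The nearest critical point in that direction is s = -3, where F'' = 3200 > 0 (a local minimum). The iterate converges there.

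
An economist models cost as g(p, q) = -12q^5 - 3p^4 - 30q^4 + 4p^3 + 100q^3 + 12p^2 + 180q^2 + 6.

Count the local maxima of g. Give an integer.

4

g separates as a function of p plus a function of q, so ∇g=0 decouples.
∂g/∂p = -12p(p - 2)(p + 1) = 0 at p ∈ {-1, 0, 2}; ∂g/∂q = -60q(q - 2)(q + 1)(q + 3) = 0 at q ∈ {-3, -1, 0, 2}.
The Hessian is diagonal: diag(g_pp, g_qq). Second derivatives: g_pp(-1)=-36, g_pp(0)=24, g_pp(2)=-72; g_qq(-3)=1800, g_qq(-1)=-360, g_qq(0)=360, g_qq(2)=-1800.
Local maxima occur where both diagonal entries negative: (-1, -1), (-1, 2), (2, -1), (2, 2). Count: 4.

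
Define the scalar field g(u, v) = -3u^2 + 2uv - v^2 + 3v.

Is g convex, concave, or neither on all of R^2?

concave

g is quadratic, so its Hessian is the constant matrix H = [[-6, 2], [2, -2]].
det(H) = 8, tr(H) = -8.
det(H) > 0 and tr(H) < 0, so H is negative definite everywhere: concave.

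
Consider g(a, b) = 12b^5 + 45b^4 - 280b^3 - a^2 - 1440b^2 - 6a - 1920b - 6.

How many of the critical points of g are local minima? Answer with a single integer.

g separates as a function of a plus a function of b, so ∇g=0 decouples.
∂g/∂a = -2(a + 3) = 0 at a ∈ {-3}; ∂g/∂b = 60(b - 4)(b + 1)(b + 2)(b + 4) = 0 at b ∈ {-4, -2, -1, 4}.
The Hessian is diagonal: diag(g_aa, g_bb). Second derivatives: g_aa(-3)=-2; g_bb(-4)=-2880, g_bb(-2)=720, g_bb(-1)=-900, g_bb(4)=14400.
Local minima occur where both diagonal entries positive: none. Count: 0.

0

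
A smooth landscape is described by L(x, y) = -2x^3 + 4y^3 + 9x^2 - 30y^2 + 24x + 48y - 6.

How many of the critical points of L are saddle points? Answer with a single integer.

2

L separates as a function of x plus a function of y, so ∇L=0 decouples.
∂L/∂x = -6(x - 4)(x + 1) = 0 at x ∈ {-1, 4}; ∂L/∂y = 12(y - 4)(y - 1) = 0 at y ∈ {1, 4}.
The Hessian is diagonal: diag(L_xx, L_yy). Second derivatives: L_xx(-1)=30, L_xx(4)=-30; L_yy(1)=-36, L_yy(4)=36.
Saddle points occur where the two diagonal entries have opposite signs: (-1, 1), (4, 4). Count: 2.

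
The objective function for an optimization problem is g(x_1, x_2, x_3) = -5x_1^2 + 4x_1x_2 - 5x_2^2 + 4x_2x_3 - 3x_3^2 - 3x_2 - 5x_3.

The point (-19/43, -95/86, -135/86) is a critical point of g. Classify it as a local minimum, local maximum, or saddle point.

The Hessian is constant: H = [[-10, 4, 0], [4, -10, 4], [0, 4, -6]].
Leading principal minors: Δ₁ = -10, Δ₂ = 84, Δ₃ = -344.
The minors alternate sign starting negative (−, +, −), so H is negative definite: a local maximum.

local maximum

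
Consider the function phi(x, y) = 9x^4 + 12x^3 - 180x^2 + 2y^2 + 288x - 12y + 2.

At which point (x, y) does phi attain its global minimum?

(-4, 3)

phi(x,y) separates as P(x) + Q(y) + 2, so its minimum is min P + min Q + 2.
P'(x) = 36(x - 2)(x - 1)(x + 4) vanishes at x ∈ {-4, 1, 2}; Q'(y) = 4y - 12 vanishes at y ∈ {3}.
Local minima of P (where P''>0): P(-4)=-2496, P(2)=96. Local minima of Q: Q(3)=-18.
So the global minimum of phi is P(-4) + Q(3) + 2 = -2496 − 18 + 2 = -2512, attained at (-4, 3).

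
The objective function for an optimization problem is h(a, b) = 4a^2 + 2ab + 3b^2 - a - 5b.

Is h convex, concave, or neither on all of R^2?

convex

h is quadratic, so its Hessian is the constant matrix H = [[8, 2], [2, 6]].
det(H) = 44, tr(H) = 14.
det(H) > 0 and tr(H) > 0, so H is positive definite everywhere: convex.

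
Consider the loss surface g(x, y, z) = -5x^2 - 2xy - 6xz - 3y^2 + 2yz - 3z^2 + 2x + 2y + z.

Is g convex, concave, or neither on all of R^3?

concave

g is quadratic, so its Hessian is the constant matrix H = [[-10, -2, -6], [-2, -6, 2], [-6, 2, -6]].
Leading principal minors: -10, 56, -32.
Signs alternate −, +, − ⇒ H ≺ 0 ⇒ concave.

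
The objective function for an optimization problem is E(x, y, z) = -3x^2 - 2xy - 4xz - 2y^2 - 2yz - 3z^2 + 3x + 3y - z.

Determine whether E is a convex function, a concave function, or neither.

E is quadratic, so its Hessian is the constant matrix H = [[-6, -2, -4], [-2, -4, -2], [-4, -2, -6]].
Leading principal minors: -6, 20, -64.
Signs alternate −, +, − ⇒ H ≺ 0 ⇒ concave.

concave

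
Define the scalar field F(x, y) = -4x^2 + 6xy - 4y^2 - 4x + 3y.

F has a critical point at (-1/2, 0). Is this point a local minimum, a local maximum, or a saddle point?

local maximum

The Hessian of F is constant: H = [[-8, 6], [6, -8]].
det(H) = (-8)·(-8) − 6² = 28.
det(H) > 0 and tr(H) = -16 < 0, so H is negative definite and the point is a local maximum.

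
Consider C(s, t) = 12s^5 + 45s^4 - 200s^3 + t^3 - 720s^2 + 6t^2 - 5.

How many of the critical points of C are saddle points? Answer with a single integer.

4

C separates as a function of s plus a function of t, so ∇C=0 decouples.
∂C/∂s = 60s(s - 3)(s + 2)(s + 4) = 0 at s ∈ {-4, -2, 0, 3}; ∂C/∂t = 3t(t + 4) = 0 at t ∈ {-4, 0}.
The Hessian is diagonal: diag(C_ss, C_tt). Second derivatives: C_ss(-4)=-3360, C_ss(-2)=1200, C_ss(0)=-1440, C_ss(3)=6300; C_tt(-4)=-12, C_tt(0)=12.
Saddle points occur where the two diagonal entries have opposite signs: (-4, 0), (-2, -4), (0, 0), (3, -4). Count: 4.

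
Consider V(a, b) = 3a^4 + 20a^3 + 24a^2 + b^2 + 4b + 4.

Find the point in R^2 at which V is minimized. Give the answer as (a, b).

(-4, -2)

V(a,b) separates as P(a) + Q(b) + 4, so its minimum is min P + min Q + 4.
P'(a) = 12a(a + 1)(a + 4) vanishes at a ∈ {-4, -1, 0}; Q'(b) = 2b + 4 vanishes at b ∈ {-2}.
Local minima of P (where P''>0): P(-4)=-128, P(0)=0. Local minima of Q: Q(-2)=-4.
So the global minimum of V is P(-4) + Q(-2) + 4 = -128 − 4 + 4 = -128, attained at (-4, -2).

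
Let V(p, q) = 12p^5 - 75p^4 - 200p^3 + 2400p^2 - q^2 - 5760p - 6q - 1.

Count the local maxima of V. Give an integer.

2

V separates as a function of p plus a function of q, so ∇V=0 decouples.
∂V/∂p = 60(p - 4)(p - 3)(p - 2)(p + 4) = 0 at p ∈ {-4, 2, 3, 4}; ∂V/∂q = -2(q + 3) = 0 at q ∈ {-3}.
The Hessian is diagonal: diag(V_pp, V_qq). Second derivatives: V_pp(-4)=-20160, V_pp(2)=720, V_pp(3)=-420, V_pp(4)=960; V_qq(-3)=-2.
Local maxima occur where both diagonal entries negative: (-4, -3), (3, -3). Count: 2.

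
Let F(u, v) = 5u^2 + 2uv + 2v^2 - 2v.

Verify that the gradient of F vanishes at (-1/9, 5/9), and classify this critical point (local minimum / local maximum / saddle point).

∇F = (10u + 2v, 2u + 4v - 2); substituting (-1/9, 5/9) gives ∇F = (0, 0), so (-1/9, 5/9) is indeed a critical point.
The Hessian of F is constant: H = [[10, 2], [2, 4]].
det(H) = 10·4 − 2² = 36.
det(H) > 0 and tr(H) = 14 > 0, so H is positive definite and the point is a local minimum.

local minimum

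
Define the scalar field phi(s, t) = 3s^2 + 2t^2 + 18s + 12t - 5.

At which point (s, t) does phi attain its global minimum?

phi(s,t) separates as P(s) + Q(t) − 5, so its minimum is min P + min Q − 5.
P'(s) = 6s + 18 vanishes at s ∈ {-3}; Q'(t) = 4(t + 3) vanishes at t ∈ {-3}.
Local minima of P (where P''>0): P(-3)=-27. Local minima of Q: Q(-3)=-18.
So the global minimum of phi is P(-3) + Q(-3) − 5 = -27 − 18 − 5 = -50, attained at (-3, -3).

(-3, -3)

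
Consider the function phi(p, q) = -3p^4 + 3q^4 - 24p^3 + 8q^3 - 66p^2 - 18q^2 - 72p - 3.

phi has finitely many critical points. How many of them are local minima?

phi separates as a function of p plus a function of q, so ∇phi=0 decouples.
∂phi/∂p = -12(p + 1)(p + 2)(p + 3) = 0 at p ∈ {-3, -2, -1}; ∂phi/∂q = 12q(q - 1)(q + 3) = 0 at q ∈ {-3, 0, 1}.
The Hessian is diagonal: diag(phi_pp, phi_qq). Second derivatives: phi_pp(-3)=-24, phi_pp(-2)=12, phi_pp(-1)=-24; phi_qq(-3)=144, phi_qq(0)=-36, phi_qq(1)=48.
Local minima occur where both diagonal entries positive: (-2, -3), (-2, 1). Count: 2.

2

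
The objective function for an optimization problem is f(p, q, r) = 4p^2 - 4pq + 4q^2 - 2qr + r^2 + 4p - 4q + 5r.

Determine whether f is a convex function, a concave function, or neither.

convex

f is quadratic, so its Hessian is the constant matrix H = [[8, -4, 0], [-4, 8, -2], [0, -2, 2]].
Leading principal minors: 8, 48, 64.
All positive ⇒ H ≻ 0 ⇒ convex.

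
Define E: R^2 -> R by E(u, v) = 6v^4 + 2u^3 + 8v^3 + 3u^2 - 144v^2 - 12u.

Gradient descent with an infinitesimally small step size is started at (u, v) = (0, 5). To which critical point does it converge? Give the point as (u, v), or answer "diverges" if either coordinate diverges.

(1, 3)

E is separable, so gradient descent decouples: u follows -∂E/∂u, v follows -∂E/∂v.
∂E/∂u = 6(u - 1)(u + 2); at u=0 this is -12, so u increases.
∂E/∂v = 24v(v - 3)(v + 4); at v=5 this is 2160, so v decreases.
u converges to its nearest critical value 1 (a local min of the u-part); v converges to 3. The iterate converges to (1, 3).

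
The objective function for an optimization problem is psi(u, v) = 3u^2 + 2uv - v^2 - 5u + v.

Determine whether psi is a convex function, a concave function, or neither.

neither

psi is quadratic, so its Hessian is the constant matrix H = [[6, 2], [2, -2]].
det(H) = -16, tr(H) = 4.
det(H) < 0, so H is indefinite: neither convex nor concave.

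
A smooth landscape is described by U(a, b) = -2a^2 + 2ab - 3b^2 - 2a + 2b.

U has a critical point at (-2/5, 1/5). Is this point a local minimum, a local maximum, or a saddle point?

local maximum

The Hessian of U is constant: H = [[-4, 2], [2, -6]].
det(H) = (-4)·(-6) − 2² = 20.
det(H) > 0 and tr(H) = -10 < 0, so H is negative definite and the point is a local maximum.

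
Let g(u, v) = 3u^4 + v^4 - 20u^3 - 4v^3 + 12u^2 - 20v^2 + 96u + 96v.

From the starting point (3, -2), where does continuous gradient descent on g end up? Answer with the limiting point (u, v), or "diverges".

g is separable, so gradient descent decouples: u follows -∂g/∂u, v follows -∂g/∂v.
∂g/∂u = 12(u - 4)(u - 2)(u + 1); at u=3 this is -48, so u increases.
∂g/∂v = 4(v - 4)(v - 2)(v + 3); at v=-2 this is 96, so v decreases.
u converges to its nearest critical value 4 (a local min of the u-part); v converges to -3. The iterate converges to (4, -3).

(4, -3)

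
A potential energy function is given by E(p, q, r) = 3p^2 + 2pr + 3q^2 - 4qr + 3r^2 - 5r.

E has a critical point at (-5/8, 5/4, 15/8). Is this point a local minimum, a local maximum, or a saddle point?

The Hessian is constant: H = [[6, 0, 2], [0, 6, -4], [2, -4, 6]].
Leading principal minors: Δ₁ = 6, Δ₂ = 36, Δ₃ = 96.
All leading minors are positive, so H is positive definite: a local minimum.

local minimum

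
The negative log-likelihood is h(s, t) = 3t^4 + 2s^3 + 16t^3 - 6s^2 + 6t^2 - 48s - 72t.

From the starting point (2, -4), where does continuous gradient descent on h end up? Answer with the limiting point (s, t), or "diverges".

h is separable, so gradient descent decouples: s follows -∂h/∂s, t follows -∂h/∂t.
∂h/∂s = 6(s - 4)(s + 2); at s=2 this is -48, so s increases.
∂h/∂t = 12(t - 1)(t + 2)(t + 3); at t=-4 this is -120, so t increases.
s converges to its nearest critical value 4 (a local min of the s-part); t converges to -3. The iterate converges to (4, -3).

(4, -3)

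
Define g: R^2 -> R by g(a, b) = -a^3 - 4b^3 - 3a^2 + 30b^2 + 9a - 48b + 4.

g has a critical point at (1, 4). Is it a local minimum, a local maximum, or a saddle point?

The mixed partial ∂²g/∂a∂b is 0, so the Hessian at any point is diag(g_aa, g_bb) = diag(-6(a + 1), 12(-2b + 5)).
At (1, 4): H = diag(-12, -36).
Both eigenvalues are negative, so H is negative definite: a local maximum.

local maximum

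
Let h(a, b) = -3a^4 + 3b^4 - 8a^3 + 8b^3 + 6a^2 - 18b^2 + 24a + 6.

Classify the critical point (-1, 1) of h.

local minimum

The mixed partial ∂²h/∂a∂b is 0, so the Hessian at any point is diag(h_aa, h_bb) = diag(12(-3a^2 - 4a + 1), 12(3b^2 + 4b - 3)).
At (-1, 1): H = diag(24, 48).
Both eigenvalues are positive, so H is positive definite: a local minimum.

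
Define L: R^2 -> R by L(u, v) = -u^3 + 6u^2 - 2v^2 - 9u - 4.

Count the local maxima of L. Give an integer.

L separates as a function of u plus a function of v, so ∇L=0 decouples.
∂L/∂u = -3(u - 3)(u - 1) = 0 at u ∈ {1, 3}; ∂L/∂v = -4v = 0 at v ∈ {0}.
The Hessian is diagonal: diag(L_uu, L_vv). Second derivatives: L_uu(1)=6, L_uu(3)=-6; L_vv(0)=-4.
Local maxima occur where both diagonal entries negative: (3, 0). Count: 1.

1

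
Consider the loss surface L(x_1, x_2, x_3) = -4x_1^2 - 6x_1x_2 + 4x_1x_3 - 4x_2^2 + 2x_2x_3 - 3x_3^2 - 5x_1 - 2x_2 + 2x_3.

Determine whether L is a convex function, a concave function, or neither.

L is quadratic, so its Hessian is the constant matrix H = [[-8, -6, 4], [-6, -8, 2], [4, 2, -6]].
Leading principal minors: -8, 28, -104.
Signs alternate −, +, − ⇒ H ≺ 0 ⇒ concave.

concave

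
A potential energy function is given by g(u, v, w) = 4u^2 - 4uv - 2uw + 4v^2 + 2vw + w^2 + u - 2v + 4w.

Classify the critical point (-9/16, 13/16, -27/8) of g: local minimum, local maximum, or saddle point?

The Hessian is constant: H = [[8, -4, -2], [-4, 8, 2], [-2, 2, 2]].
Leading principal minors: Δ₁ = 8, Δ₂ = 48, Δ₃ = 64.
All leading minors are positive, so H is positive definite: a local minimum.

local minimum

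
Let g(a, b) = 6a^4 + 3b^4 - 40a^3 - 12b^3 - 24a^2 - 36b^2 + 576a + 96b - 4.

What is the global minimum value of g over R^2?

g(a,b) separates as P(a) + Q(b) − 4, so its minimum is min P + min Q − 4.
P'(a) = 24(a - 4)(a - 3)(a + 2) vanishes at a ∈ {-2, 3, 4}; Q'(b) = 12(b - 4)(b - 1)(b + 2) vanishes at b ∈ {-2, 1, 4}.
Local minima of P (where P''>0): P(-2)=-832, P(4)=896. Local minima of Q: Q(-2)=-192, Q(4)=-192.
So the global minimum of g is P(-2) + Q(-2) − 4 = -832 − 192 − 4 = -1028, attained at (-2, -2).

-1028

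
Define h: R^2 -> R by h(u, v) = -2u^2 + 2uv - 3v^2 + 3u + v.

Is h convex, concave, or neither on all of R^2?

h is quadratic, so its Hessian is the constant matrix H = [[-4, 2], [2, -6]].
det(H) = 20, tr(H) = -10.
det(H) > 0 and tr(H) < 0, so H is negative definite everywhere: concave.

concave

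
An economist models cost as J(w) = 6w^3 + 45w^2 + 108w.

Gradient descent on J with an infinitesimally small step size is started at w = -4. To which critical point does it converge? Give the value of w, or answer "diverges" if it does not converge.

diverges

J'(w) = 18(w + 2)(w + 3), so J'(-4) = 36.
Gradient descent moves in the -J' direction, i.e. w is decreasing.
There is no critical point below w=-4, and J' keeps the same sign, so the iterate runs off to −∞.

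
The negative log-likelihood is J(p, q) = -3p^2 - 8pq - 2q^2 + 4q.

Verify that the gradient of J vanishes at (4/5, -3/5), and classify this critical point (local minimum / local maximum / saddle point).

saddle point

∇J = (-6p - 8q, -8p - 4q + 4); substituting (4/5, -3/5) gives ∇J = (0, 0), so (4/5, -3/5) is indeed a critical point.
The Hessian of J is constant: H = [[-6, -8], [-8, -4]].
det(H) = (-6)·(-4) − (-8)² = -40.
Since det(H) < 0, H is indefinite and the critical point is a saddle point.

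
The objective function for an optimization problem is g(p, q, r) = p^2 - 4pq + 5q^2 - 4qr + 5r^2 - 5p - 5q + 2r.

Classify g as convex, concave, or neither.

convex

g is quadratic, so its Hessian is the constant matrix H = [[2, -4, 0], [-4, 10, -4], [0, -4, 10]].
Leading principal minors: 2, 4, 8.
All positive ⇒ H ≻ 0 ⇒ convex.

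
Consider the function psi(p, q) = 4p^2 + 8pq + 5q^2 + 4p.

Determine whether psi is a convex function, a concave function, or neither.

convex

psi is quadratic, so its Hessian is the constant matrix H = [[8, 8], [8, 10]].
det(H) = 16, tr(H) = 18.
det(H) > 0 and tr(H) > 0, so H is positive definite everywhere: convex.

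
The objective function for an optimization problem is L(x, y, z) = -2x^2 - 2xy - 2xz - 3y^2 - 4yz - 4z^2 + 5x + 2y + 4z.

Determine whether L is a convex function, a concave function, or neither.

L is quadratic, so its Hessian is the constant matrix H = [[-4, -2, -2], [-2, -6, -4], [-2, -4, -8]].
Leading principal minors: -4, 20, -104.
Signs alternate −, +, − ⇒ H ≺ 0 ⇒ concave.

concave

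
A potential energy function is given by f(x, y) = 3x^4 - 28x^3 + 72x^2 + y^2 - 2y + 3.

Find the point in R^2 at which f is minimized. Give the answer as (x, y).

(0, 1)

f(x,y) separates as P(x) + Q(y) + 3, so its minimum is min P + min Q + 3.
P'(x) = 12x(x - 4)(x - 3) vanishes at x ∈ {0, 3, 4}; Q'(y) = 2y - 2 vanishes at y ∈ {1}.
Local minima of P (where P''>0): P(0)=0, P(4)=128. Local minima of Q: Q(1)=-1.
So the global minimum of f is P(0) + Q(1) + 3 = 0 − 1 + 3 = 2, attained at (0, 1).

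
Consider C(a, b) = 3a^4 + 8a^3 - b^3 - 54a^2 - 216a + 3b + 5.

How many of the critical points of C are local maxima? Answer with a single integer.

1

C separates as a function of a plus a function of b, so ∇C=0 decouples.
∂C/∂a = 12(a - 3)(a + 2)(a + 3) = 0 at a ∈ {-3, -2, 3}; ∂C/∂b = -3(b - 1)(b + 1) = 0 at b ∈ {-1, 1}.
The Hessian is diagonal: diag(C_aa, C_bb). Second derivatives: C_aa(-3)=72, C_aa(-2)=-60, C_aa(3)=360; C_bb(-1)=6, C_bb(1)=-6.
Local maxima occur where both diagonal entries negative: (-2, 1). Count: 1.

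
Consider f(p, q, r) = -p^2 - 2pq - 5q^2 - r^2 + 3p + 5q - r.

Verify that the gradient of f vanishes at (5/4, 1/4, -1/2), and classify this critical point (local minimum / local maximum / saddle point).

local maximum

∇f = (-2p - 2q + 3, -2p - 10q + 5, -2r - 1); substituting (5/4, 1/4, -1/2) gives ∇f = (0, 0, 0), so (5/4, 1/4, -1/2) is indeed a critical point.
The Hessian is constant: H = [[-2, -2, 0], [-2, -10, 0], [0, 0, -2]].
Leading principal minors: Δ₁ = -2, Δ₂ = 16, Δ₃ = -32.
The minors alternate sign starting negative (−, +, −), so H is negative definite: a local maximum.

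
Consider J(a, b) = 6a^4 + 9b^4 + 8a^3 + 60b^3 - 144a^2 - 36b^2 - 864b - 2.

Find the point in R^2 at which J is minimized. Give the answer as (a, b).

(-4, 2)

J(a,b) separates as P(a) + Q(b) − 2, so its minimum is min P + min Q − 2.
P'(a) = 24a(a - 3)(a + 4) vanishes at a ∈ {-4, 0, 3}; Q'(b) = 36(b - 2)(b + 3)(b + 4) vanishes at b ∈ {-4, -3, 2}.
Local minima of P (where P''>0): P(-4)=-1280, P(3)=-594. Local minima of Q: Q(-4)=1344, Q(2)=-1248.
So the global minimum of J is P(-4) + Q(2) − 2 = -1280 − 1248 − 2 = -2530, attained at (-4, 2).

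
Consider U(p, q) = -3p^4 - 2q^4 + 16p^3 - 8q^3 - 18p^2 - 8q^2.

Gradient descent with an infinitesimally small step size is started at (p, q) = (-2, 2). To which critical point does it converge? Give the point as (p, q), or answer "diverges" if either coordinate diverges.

U is separable, so gradient descent decouples: p follows -∂U/∂p, q follows -∂U/∂q.
∂U/∂p = -12p(p - 3)(p - 1); at p=-2 this is 360, so p decreases.
∂U/∂q = -8q(q + 1)(q + 2); at q=2 this is -192, so q increases.
The p-coordinate has no critical point in that direction and runs off to infinity.

diverges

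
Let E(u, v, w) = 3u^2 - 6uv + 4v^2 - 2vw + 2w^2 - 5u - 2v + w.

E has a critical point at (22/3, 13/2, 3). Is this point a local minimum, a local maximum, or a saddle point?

The Hessian is constant: H = [[6, -6, 0], [-6, 8, -2], [0, -2, 4]].
Leading principal minors: Δ₁ = 6, Δ₂ = 12, Δ₃ = 24.
All leading minors are positive, so H is positive definite: a local minimum.

local minimum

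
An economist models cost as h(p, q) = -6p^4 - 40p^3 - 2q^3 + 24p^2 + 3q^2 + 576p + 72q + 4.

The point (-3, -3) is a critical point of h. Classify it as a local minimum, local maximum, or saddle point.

The mixed partial ∂²h/∂p∂q is 0, so the Hessian at any point is diag(h_pp, h_qq) = diag(24(-3p^2 - 10p + 2), 6(-2q + 1)).
At (-3, -3): H = diag(120, 42).
Both eigenvalues are positive, so H is positive definite: a local minimum.

local minimum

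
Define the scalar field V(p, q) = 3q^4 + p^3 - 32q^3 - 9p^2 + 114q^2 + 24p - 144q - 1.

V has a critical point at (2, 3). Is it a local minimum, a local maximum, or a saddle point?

local maximum

The mixed partial ∂²V/∂p∂q is 0, so the Hessian at any point is diag(V_pp, V_qq) = diag(6(p - 3), 12(3q^2 - 16q + 19)).
At (2, 3): H = diag(-6, -24).
Both eigenvalues are negative, so H is negative definite: a local maximum.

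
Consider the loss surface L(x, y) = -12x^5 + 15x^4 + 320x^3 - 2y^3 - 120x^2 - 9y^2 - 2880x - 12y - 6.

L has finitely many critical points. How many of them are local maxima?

2

L separates as a function of x plus a function of y, so ∇L=0 decouples.
∂L/∂x = -60(x - 4)(x - 2)(x + 2)(x + 3) = 0 at x ∈ {-3, -2, 2, 4}; ∂L/∂y = -6(y + 1)(y + 2) = 0 at y ∈ {-2, -1}.
The Hessian is diagonal: diag(L_xx, L_yy). Second derivatives: L_xx(-3)=2100, L_xx(-2)=-1440, L_xx(2)=2400, L_xx(4)=-5040; L_yy(-2)=6, L_yy(-1)=-6.
Local maxima occur where both diagonal entries negative: (-2, -1), (4, -1). Count: 2.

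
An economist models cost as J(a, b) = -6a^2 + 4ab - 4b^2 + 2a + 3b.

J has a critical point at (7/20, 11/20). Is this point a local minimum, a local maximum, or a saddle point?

The Hessian of J is constant: H = [[-12, 4], [4, -8]].
det(H) = (-12)·(-8) − 4² = 80.
det(H) > 0 and tr(H) = -20 < 0, so H is negative definite and the point is a local maximum.

local maximum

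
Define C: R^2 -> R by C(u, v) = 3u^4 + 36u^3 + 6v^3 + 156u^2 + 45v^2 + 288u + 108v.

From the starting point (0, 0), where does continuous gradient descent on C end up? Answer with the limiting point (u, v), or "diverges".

(-2, -2)

C is separable, so gradient descent decouples: u follows -∂C/∂u, v follows -∂C/∂v.
∂C/∂u = 12(u + 2)(u + 3)(u + 4); at u=0 this is 288, so u decreases.
∂C/∂v = 18(v + 2)(v + 3); at v=0 this is 108, so v decreases.
u converges to its nearest critical value -2 (a local min of the u-part); v converges to -2. The iterate converges to (-2, -2).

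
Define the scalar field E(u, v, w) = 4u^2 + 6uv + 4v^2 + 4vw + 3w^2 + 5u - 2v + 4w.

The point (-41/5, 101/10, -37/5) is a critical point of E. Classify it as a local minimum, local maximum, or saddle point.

local minimum

The Hessian is constant: H = [[8, 6, 0], [6, 8, 4], [0, 4, 6]].
Leading principal minors: Δ₁ = 8, Δ₂ = 28, Δ₃ = 40.
All leading minors are positive, so H is positive definite: a local minimum.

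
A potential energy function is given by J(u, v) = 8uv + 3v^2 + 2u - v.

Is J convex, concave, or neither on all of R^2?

J is quadratic, so its Hessian is the constant matrix H = [[0, 8], [8, 6]].
det(H) = -64, tr(H) = 6.
det(H) < 0, so H is indefinite: neither convex nor concave.

neither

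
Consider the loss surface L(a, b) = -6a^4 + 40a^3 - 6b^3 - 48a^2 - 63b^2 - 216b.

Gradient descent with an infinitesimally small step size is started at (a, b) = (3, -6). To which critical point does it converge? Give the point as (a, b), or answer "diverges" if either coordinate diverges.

(1, -4)

L is separable, so gradient descent decouples: a follows -∂L/∂a, b follows -∂L/∂b.
∂L/∂a = -24a(a - 4)(a - 1); at a=3 this is 144, so a decreases.
∂L/∂b = -18(b + 3)(b + 4); at b=-6 this is -108, so b increases.
a converges to its nearest critical value 1 (a local min of the a-part); b converges to -4. The iterate converges to (1, -4).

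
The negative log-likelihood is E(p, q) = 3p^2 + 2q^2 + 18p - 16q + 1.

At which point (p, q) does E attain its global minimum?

(-3, 4)

E(p,q) separates as A(p) + B(q) + 1, so its minimum is min A + min B + 1.
A'(p) = 6p + 18 vanishes at p ∈ {-3}; B'(q) = 4q - 16 vanishes at q ∈ {4}.
Local minima of A (where A''>0): A(-3)=-27. Local minima of B: B(4)=-32.
So the global minimum of E is A(-3) + B(4) + 1 = -27 − 32 + 1 = -58, attained at (-3, 4).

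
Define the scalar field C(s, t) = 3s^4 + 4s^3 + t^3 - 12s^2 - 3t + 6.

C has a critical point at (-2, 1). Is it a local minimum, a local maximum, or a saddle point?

local minimum

The mixed partial ∂²C/∂s∂t is 0, so the Hessian at any point is diag(C_ss, C_tt) = diag(12(3s^2 + 2s - 2), 6t).
At (-2, 1): H = diag(72, 6).
Both eigenvalues are positive, so H is positive definite: a local minimum.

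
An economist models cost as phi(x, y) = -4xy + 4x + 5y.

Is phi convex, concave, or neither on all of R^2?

neither

phi is quadratic, so its Hessian is the constant matrix H = [[0, -4], [-4, 0]].
det(H) = -16, tr(H) = 0.
det(H) < 0, so H is indefinite: neither convex nor concave.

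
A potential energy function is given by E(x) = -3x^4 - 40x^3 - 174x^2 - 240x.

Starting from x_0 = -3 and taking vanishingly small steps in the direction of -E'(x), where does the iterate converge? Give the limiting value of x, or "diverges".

-4

E'(x) = -12(x + 1)(x + 4)(x + 5), so E'(-3) = 48.
Gradient descent moves in the -E' direction, i.e. x is decreasing.
The nearest critical point in that direction is x = -4, where E'' = 36 > 0 (a local minimum). The iterate converges there.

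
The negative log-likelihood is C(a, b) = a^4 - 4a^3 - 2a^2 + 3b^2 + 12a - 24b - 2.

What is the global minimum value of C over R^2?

C(a,b) separates as P(a) + Q(b) − 2, so its minimum is min P + min Q − 2.
P'(a) = 4(a - 3)(a - 1)(a + 1) vanishes at a ∈ {-1, 1, 3}; Q'(b) = 6b - 24 vanishes at b ∈ {4}.
Local minima of P (where P''>0): P(-1)=-9, P(3)=-9. Local minima of Q: Q(4)=-48.
So the global minimum of C is P(-1) + Q(4) − 2 = -9 − 48 − 2 = -59, attained at (-1, 4).

-59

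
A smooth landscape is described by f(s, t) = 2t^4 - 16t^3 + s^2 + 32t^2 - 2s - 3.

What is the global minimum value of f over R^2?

f(s,t) separates as P(s) + Q(t) − 3, so its minimum is min P + min Q − 3.
P'(s) = 2s - 2 vanishes at s ∈ {1}; Q'(t) = 8t(t - 4)(t - 2) vanishes at t ∈ {0, 2, 4}.
Local minima of P (where P''>0): P(1)=-1. Local minima of Q: Q(0)=0, Q(4)=0.
So the global minimum of f is P(1) + Q(0) − 3 = -1 + 0 − 3 = -4, attained at (1, 0).

-4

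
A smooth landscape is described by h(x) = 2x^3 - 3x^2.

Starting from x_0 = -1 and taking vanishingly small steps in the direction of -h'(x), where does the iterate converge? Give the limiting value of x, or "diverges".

diverges

h'(x) = 6x(x - 1), so h'(-1) = 12.
Gradient descent moves in the -h' direction, i.e. x is decreasing.
There is no critical point below x=-1, and h' keeps the same sign, so the iterate runs off to −∞.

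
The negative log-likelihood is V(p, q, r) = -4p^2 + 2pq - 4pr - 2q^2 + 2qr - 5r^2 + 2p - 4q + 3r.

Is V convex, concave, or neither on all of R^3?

V is quadratic, so its Hessian is the constant matrix H = [[-8, 2, -4], [2, -4, 2], [-4, 2, -10]].
Leading principal minors: -8, 28, -216.
Signs alternate −, +, − ⇒ H ≺ 0 ⇒ concave.

concave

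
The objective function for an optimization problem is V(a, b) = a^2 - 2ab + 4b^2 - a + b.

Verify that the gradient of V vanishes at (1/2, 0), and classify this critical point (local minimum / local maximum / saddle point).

∇V = (2a - 2b - 1, -2a + 8b + 1); substituting (1/2, 0) gives ∇V = (0, 0), so (1/2, 0) is indeed a critical point.
The Hessian of V is constant: H = [[2, -2], [-2, 8]].
det(H) = 2·8 − (-2)² = 12.
det(H) > 0 and tr(H) = 10 > 0, so H is positive definite and the point is a local minimum.

local minimum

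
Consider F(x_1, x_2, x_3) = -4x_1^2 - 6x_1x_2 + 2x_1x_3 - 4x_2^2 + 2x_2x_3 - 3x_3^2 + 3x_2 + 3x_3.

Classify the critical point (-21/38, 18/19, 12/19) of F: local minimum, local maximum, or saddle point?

The Hessian is constant: H = [[-8, -6, 2], [-6, -8, 2], [2, 2, -6]].
Leading principal minors: Δ₁ = -8, Δ₂ = 28, Δ₃ = -152.
The minors alternate sign starting negative (−, +, −), so H is negative definite: a local maximum.

local maximum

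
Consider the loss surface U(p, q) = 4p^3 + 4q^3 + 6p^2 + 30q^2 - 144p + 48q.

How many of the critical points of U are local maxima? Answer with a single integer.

1

U separates as a function of p plus a function of q, so ∇U=0 decouples.
∂U/∂p = 12(p - 3)(p + 4) = 0 at p ∈ {-4, 3}; ∂U/∂q = 12(q + 1)(q + 4) = 0 at q ∈ {-4, -1}.
The Hessian is diagonal: diag(U_pp, U_qq). Second derivatives: U_pp(-4)=-84, U_pp(3)=84; U_qq(-4)=-36, U_qq(-1)=36.
Local maxima occur where both diagonal entries negative: (-4, -4). Count: 1.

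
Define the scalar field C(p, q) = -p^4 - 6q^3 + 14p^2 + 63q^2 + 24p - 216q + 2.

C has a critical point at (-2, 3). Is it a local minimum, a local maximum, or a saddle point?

The mixed partial ∂²C/∂p∂q is 0, so the Hessian at any point is diag(C_pp, C_qq) = diag(4(-3p^2 + 7), 18(-2q + 7)).
At (-2, 3): H = diag(-20, 18).
The eigenvalues have opposite signs, so H is indefinite: a saddle point.

saddle point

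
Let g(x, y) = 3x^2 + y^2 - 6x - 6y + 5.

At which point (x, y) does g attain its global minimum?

g(x,y) separates as P(x) + Q(y) + 5, so its minimum is min P + min Q + 5.
P'(x) = 6x - 6 vanishes at x ∈ {1}; Q'(y) = 2y - 6 vanishes at y ∈ {3}.
Local minima of P (where P''>0): P(1)=-3. Local minima of Q: Q(3)=-9.
So the global minimum of g is P(1) + Q(3) + 5 = -3 − 9 + 5 = -7, attained at (1, 3).

(1, 3)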